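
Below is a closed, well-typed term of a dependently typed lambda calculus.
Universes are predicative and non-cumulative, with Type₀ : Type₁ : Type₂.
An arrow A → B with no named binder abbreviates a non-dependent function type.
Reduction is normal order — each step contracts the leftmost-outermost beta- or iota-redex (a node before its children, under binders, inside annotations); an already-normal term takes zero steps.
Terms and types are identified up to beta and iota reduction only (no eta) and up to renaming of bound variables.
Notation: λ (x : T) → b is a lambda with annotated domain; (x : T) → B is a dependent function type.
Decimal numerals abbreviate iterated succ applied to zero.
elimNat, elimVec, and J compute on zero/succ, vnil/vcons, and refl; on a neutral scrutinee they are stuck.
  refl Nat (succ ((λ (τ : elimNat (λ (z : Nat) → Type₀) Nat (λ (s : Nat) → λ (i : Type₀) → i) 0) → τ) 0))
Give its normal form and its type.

reduced normal form:
  refl Nat 1
inferred type:
  Eq Nat 1 1


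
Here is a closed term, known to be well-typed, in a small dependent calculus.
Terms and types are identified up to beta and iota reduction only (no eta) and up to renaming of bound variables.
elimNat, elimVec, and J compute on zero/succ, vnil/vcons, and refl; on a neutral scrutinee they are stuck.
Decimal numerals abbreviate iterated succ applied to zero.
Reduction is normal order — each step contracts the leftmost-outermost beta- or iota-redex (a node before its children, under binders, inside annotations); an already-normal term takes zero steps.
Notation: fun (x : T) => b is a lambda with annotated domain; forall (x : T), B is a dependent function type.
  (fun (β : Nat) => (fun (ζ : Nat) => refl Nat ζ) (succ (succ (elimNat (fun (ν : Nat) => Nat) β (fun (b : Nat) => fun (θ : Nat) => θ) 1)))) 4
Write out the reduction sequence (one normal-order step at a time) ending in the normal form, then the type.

normal-order reduction:
  (fun (β : Nat) => (fun (ζ : Nat) => refl Nat ζ) (succ (succ (elimNat (fun (ν : Nat) => Nat) β (fun (b : Nat) => fun (θ : Nat) => θ) 1)))) 4
  ~> (fun (β : Nat) => refl Nat β) (succ (succ (elimNat (fun (ζ : Nat) => Nat) 4 (fun (ν : Nat) => fun (b : Nat) => b) 1)))
  ~> refl Nat (succ (succ (elimNat (fun (β : Nat) => Nat) 4 (fun (ζ : Nat) => fun (ν : Nat) => ν) 1)))
  ~> refl Nat (succ (succ ((fun (β : Nat) => fun (ζ : Nat) => ζ) 0 (elimNat (fun (ν : Nat) => Nat) 4 (fun (b : Nat) => fun (θ : Nat) => θ) 0))))
  ~> refl Nat (succ (succ ((fun (β : Nat) => β) (elimNat (fun (ζ : Nat) => Nat) 4 (fun (ν : Nat) => fun (b : Nat) => b) 0))))
  ~> refl Nat (succ (succ (elimNat (fun (β : Nat) => Nat) 4 (fun (ζ : Nat) => fun (ν : Nat) => ν) 0)))
  ~> refl Nat 6
inferred type:
  Eq Nat 6 6


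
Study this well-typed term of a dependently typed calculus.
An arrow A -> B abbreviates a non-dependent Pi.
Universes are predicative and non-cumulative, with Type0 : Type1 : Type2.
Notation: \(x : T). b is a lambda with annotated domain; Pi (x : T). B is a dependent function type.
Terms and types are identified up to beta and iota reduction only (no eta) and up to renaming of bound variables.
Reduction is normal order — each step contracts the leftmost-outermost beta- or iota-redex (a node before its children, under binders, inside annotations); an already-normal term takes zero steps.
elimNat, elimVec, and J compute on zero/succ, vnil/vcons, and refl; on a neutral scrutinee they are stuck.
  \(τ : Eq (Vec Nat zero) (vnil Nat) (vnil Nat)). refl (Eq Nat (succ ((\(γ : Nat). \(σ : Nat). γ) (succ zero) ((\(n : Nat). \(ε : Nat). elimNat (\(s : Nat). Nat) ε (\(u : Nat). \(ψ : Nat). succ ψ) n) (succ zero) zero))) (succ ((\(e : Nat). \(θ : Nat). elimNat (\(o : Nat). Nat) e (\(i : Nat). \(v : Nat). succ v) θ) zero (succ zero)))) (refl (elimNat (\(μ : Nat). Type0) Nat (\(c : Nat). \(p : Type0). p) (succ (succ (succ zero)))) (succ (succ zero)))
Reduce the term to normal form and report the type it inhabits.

reduced normal form:
  \(τ : Eq (Vec Nat zero) (vnil Nat) (vnil Nat)). refl (Eq Nat (succ (succ zero)) (succ (succ zero))) (refl Nat (succ (succ zero)))
inferred type:
  Eq (Vec Nat zero) (vnil Nat) (vnil Nat) -> Eq (Eq Nat (succ (succ zero)) (succ (succ zero))) (refl Nat (succ (succ zero))) (refl Nat (succ (succ zero)))


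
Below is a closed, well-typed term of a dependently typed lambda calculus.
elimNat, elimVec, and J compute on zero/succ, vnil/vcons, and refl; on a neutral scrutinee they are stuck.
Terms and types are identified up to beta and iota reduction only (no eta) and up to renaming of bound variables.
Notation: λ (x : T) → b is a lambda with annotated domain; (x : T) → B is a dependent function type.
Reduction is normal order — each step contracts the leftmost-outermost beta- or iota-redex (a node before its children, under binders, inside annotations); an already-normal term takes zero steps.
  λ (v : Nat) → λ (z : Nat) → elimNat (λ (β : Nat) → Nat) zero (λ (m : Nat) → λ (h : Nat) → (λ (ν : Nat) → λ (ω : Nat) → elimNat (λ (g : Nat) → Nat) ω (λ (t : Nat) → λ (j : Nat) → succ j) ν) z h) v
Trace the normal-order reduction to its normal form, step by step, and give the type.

normal-order reduction sequence:
  λ (v : Nat) → λ (z : Nat) → elimNat (λ (β : Nat) → Nat) zero (λ (m : Nat) → λ (h : Nat) → (λ (ν : Nat) → λ (ω : Nat) → elimNat (λ (g : Nat) → Nat) ω (λ (t : Nat) → λ (j : Nat) → succ j) ν) z h) v
  ~> λ (v : Nat) → λ (z : Nat) → elimNat (λ (β : Nat) → Nat) zero (λ (m : Nat) → λ (h : Nat) → (λ (ν : Nat) → elimNat (λ (ω : Nat) → Nat) ν (λ (g : Nat) → λ (t : Nat) → succ t) z) h) v
  ~> λ (v : Nat) → λ (z : Nat) → elimNat (λ (β : Nat) → Nat) zero (λ (m : Nat) → λ (h : Nat) → elimNat (λ (ν : Nat) → Nat) h (λ (ω : Nat) → λ (g : Nat) → succ g) z) v
the term's type:
  (v : Nat) → (z : Nat) → Nat


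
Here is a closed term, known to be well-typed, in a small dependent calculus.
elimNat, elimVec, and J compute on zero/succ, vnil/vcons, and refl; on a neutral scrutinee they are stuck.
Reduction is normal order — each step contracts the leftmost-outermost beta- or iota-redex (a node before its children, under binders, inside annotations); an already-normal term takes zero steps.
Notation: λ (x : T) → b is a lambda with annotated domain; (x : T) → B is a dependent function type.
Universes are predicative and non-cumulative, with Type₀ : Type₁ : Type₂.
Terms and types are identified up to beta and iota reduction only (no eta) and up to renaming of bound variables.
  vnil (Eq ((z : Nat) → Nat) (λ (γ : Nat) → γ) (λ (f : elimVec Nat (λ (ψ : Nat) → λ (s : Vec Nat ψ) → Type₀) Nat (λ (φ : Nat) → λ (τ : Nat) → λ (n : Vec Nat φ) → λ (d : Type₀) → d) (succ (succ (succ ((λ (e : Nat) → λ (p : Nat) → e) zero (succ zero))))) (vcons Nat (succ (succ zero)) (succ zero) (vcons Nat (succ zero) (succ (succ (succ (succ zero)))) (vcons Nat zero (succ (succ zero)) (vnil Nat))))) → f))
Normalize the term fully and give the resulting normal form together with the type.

resulting normal form:
  vnil (Eq ((z : Nat) → Nat) (λ (γ : Nat) → γ) (λ (f : Nat) → f))
the term's type:
  Vec (Eq ((z : Nat) → Nat) (λ (γ : Nat) → γ) (λ (f : Nat) → f)) zero
observation: normalization takes exactly 16 steps under the normal-order strategy.


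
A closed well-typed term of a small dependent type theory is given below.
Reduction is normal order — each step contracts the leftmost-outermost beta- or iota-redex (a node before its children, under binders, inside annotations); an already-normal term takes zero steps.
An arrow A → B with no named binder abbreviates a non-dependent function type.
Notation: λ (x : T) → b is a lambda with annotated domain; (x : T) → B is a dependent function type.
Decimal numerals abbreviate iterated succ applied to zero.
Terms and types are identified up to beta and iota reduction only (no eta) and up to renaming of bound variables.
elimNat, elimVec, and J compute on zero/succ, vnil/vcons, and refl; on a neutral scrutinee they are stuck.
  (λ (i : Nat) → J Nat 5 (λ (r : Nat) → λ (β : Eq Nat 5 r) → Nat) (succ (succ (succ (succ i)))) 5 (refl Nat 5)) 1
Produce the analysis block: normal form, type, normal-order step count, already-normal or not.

normal form:
  5
the term's type:
  Nat
normal-order step count: 2
already normal: no
first redex: a beta-redex


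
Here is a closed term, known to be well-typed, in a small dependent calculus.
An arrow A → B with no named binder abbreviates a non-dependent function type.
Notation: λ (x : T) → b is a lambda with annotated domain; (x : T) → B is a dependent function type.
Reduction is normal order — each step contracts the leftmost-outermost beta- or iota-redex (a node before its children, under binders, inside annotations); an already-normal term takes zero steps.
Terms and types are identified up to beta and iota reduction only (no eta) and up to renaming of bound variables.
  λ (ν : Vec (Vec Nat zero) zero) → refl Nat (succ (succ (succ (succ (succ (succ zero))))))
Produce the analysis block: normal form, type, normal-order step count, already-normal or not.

normal form:
  λ (ν : Vec (Vec Nat zero) zero) → refl Nat (succ (succ (succ (succ (succ (succ zero))))))
inferred type:
  Vec (Vec Nat zero) zero → Eq Nat (succ (succ (succ (succ (succ (succ zero)))))) (succ (succ (succ (succ (succ (succ zero))))))
normal-order step count: 0
term was already normal: yes


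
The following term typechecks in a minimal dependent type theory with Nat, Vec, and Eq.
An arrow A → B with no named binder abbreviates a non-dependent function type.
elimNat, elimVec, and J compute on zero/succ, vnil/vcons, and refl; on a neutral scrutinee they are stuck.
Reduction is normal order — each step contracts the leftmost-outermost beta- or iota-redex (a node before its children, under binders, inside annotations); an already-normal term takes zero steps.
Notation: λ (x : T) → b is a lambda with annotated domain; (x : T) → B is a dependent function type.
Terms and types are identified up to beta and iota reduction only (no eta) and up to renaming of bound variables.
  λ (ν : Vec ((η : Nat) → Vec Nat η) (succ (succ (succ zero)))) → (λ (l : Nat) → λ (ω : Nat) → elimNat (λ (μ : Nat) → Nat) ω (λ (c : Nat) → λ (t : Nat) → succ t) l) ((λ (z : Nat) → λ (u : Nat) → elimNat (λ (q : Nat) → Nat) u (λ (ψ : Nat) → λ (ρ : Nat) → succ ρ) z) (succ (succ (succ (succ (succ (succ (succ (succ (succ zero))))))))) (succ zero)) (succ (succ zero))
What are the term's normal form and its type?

reduced normal form:
  λ (ν : Vec ((η : Nat) → Vec Nat η) (succ (succ (succ zero)))) → succ (succ (succ (succ (succ (succ (succ (succ (succ (succ (succ (succ zero)))))))))))
the term's type:
  Vec ((ν : Nat) → Vec Nat ν) (succ (succ (succ zero))) → Nat
observation: the term reaches its normal form after 63 normal-order steps.


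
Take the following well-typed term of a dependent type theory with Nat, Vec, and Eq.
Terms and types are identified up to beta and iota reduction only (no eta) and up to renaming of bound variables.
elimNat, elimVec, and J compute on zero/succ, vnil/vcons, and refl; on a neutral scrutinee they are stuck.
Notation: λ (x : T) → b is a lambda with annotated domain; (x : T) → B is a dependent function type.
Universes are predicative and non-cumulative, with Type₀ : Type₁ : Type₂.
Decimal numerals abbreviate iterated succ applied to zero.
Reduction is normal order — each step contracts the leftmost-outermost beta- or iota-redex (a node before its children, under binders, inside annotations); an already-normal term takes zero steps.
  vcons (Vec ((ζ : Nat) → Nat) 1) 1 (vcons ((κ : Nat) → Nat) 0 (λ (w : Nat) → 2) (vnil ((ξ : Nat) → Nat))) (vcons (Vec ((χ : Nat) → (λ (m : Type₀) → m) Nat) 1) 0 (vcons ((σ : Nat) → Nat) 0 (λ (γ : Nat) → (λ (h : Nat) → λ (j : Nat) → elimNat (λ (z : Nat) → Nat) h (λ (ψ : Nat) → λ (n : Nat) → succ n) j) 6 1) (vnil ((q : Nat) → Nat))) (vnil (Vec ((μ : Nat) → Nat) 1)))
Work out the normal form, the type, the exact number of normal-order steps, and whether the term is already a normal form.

normal form:
  vcons (Vec ((ζ : Nat) → Nat) 1) 1 (vcons ((κ : Nat) → Nat) 0 (λ (w : Nat) → 2) (vnil ((ξ : Nat) → Nat))) (vcons (Vec ((χ : Nat) → Nat) 1) 0 (vcons ((m : Nat) → Nat) 0 (λ (σ : Nat) → 7) (vnil ((γ : Nat) → Nat))) (vnil (Vec ((h : Nat) → Nat) 1)))
inferred type:
  Vec (Vec ((ζ : Nat) → Nat) 1) 2
normal-order step count: 7
started in normal form: no
first contracted redex: a beta-redex


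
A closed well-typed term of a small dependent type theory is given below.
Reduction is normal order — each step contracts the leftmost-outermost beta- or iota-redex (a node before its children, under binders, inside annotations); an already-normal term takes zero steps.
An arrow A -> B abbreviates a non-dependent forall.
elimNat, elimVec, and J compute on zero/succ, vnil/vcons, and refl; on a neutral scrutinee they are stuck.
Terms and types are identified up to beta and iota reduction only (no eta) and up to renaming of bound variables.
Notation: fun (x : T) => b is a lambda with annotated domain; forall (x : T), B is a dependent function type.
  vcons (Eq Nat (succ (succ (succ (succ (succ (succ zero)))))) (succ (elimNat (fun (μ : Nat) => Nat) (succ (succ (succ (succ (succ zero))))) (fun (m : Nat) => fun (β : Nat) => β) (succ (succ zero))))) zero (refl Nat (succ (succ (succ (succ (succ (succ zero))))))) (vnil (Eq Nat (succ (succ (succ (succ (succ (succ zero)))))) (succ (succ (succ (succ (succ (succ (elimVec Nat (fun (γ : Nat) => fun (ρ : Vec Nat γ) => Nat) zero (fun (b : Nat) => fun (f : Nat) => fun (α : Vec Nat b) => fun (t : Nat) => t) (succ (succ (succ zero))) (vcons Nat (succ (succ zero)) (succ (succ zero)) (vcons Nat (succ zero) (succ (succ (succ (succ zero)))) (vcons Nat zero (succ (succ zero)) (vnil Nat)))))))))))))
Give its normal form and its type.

normal form:
  vcons (Eq Nat (succ (succ (succ (succ (succ (succ zero)))))) (succ (succ (succ (succ (succ (succ zero))))))) zero (refl Nat (succ (succ (succ (succ (succ (succ zero))))))) (vnil (Eq Nat (succ (succ (succ (succ (succ (succ zero)))))) (succ (succ (succ (succ (succ (succ zero))))))))
inferred type:
  Vec (Eq Nat (succ (succ (succ (succ (succ (succ zero)))))) (succ (succ (succ (succ (succ (succ zero))))))) (succ zero)
observation: 23 normal-order steps separate the term from its normal form.


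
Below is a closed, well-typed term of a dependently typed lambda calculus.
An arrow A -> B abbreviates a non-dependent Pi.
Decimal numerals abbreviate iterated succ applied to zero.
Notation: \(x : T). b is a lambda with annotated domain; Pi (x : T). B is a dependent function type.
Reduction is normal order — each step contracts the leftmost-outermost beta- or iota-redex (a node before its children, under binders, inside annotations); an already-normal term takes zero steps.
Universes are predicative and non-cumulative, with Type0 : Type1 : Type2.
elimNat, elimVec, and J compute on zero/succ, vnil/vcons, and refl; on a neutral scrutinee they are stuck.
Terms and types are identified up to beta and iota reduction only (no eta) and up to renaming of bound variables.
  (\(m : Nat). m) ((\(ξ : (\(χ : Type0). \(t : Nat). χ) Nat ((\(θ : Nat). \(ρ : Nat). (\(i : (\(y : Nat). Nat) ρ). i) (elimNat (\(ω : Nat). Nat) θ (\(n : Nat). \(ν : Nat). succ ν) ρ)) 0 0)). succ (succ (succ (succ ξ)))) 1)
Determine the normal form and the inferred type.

resulting normal form:
  5
type:
  Nat
observation: 2 normal-order steps separate the term from its normal form.


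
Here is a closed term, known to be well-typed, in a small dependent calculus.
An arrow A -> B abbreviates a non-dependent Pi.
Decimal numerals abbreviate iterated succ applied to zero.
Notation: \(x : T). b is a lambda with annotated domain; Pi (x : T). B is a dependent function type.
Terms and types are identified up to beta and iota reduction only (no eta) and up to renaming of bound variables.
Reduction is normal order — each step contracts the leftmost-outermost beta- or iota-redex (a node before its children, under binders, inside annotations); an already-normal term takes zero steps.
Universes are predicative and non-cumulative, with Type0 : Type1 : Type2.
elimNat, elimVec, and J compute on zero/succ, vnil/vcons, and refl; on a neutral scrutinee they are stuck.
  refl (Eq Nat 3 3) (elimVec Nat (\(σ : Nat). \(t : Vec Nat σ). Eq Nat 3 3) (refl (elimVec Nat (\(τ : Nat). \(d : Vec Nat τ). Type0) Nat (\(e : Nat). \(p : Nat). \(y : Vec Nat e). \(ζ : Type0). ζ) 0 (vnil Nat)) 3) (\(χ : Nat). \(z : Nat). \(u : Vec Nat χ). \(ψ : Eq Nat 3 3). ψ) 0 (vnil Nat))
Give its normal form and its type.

normal form:
  refl (Eq Nat 3 3) (refl Nat 3)
inferred type:
  Eq (Eq Nat 3 3) (refl Nat 3) (refl Nat 3)
observation: normalization takes exactly 2 steps under the normal-order strategy.


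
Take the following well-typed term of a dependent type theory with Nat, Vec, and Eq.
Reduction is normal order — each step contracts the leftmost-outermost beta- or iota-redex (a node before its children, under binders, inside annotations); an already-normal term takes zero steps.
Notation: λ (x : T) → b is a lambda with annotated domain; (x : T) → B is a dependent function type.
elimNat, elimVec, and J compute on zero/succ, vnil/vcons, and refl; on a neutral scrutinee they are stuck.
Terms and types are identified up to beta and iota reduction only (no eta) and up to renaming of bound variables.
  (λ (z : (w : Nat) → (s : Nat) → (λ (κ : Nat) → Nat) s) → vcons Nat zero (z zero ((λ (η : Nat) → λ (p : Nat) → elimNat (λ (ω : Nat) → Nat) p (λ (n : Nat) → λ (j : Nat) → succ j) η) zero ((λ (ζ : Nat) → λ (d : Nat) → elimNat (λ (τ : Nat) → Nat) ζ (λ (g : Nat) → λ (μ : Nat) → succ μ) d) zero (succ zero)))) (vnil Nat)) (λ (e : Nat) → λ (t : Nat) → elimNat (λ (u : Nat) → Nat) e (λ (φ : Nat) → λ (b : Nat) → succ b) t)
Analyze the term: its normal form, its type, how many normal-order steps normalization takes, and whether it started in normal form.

normal form:
  vcons Nat zero (succ zero) (vnil Nat)
inferred type:
  Vec Nat (succ zero)
steps to reach normal form (normal order): 16
term was already normal: no
first redex: a beta-redex


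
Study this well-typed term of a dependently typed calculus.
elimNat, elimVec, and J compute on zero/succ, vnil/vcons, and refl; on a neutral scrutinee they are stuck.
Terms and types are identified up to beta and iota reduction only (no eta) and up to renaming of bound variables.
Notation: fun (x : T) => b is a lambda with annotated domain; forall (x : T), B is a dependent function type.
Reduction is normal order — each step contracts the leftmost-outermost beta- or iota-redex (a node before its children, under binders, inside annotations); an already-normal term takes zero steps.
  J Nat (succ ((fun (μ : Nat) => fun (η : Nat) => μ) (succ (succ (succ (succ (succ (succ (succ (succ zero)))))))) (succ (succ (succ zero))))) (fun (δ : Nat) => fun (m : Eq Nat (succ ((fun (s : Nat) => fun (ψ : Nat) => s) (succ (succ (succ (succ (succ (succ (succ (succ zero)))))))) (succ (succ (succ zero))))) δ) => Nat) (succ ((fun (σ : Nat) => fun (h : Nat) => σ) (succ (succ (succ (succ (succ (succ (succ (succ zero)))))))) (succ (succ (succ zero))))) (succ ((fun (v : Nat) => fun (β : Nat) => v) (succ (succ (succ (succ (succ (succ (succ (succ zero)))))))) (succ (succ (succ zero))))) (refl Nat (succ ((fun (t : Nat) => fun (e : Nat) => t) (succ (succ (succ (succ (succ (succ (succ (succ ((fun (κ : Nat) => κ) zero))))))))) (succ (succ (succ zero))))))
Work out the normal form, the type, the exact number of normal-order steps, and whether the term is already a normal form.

normal form:
  succ (succ (succ (succ (succ (succ (succ (succ (succ zero))))))))
inferred type:
  Nat
normal-order step count: 3
started in normal form: no
first contracted redex: a J iota-redex


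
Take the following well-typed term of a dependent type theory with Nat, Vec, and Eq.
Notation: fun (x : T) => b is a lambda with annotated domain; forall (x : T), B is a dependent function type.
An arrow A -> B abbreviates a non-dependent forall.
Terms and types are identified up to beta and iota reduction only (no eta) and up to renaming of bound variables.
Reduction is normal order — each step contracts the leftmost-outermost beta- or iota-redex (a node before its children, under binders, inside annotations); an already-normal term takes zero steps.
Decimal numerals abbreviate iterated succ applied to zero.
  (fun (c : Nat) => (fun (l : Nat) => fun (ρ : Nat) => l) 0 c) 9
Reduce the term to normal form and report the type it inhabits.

reduced normal form:
  0
the term's type:
  Nat


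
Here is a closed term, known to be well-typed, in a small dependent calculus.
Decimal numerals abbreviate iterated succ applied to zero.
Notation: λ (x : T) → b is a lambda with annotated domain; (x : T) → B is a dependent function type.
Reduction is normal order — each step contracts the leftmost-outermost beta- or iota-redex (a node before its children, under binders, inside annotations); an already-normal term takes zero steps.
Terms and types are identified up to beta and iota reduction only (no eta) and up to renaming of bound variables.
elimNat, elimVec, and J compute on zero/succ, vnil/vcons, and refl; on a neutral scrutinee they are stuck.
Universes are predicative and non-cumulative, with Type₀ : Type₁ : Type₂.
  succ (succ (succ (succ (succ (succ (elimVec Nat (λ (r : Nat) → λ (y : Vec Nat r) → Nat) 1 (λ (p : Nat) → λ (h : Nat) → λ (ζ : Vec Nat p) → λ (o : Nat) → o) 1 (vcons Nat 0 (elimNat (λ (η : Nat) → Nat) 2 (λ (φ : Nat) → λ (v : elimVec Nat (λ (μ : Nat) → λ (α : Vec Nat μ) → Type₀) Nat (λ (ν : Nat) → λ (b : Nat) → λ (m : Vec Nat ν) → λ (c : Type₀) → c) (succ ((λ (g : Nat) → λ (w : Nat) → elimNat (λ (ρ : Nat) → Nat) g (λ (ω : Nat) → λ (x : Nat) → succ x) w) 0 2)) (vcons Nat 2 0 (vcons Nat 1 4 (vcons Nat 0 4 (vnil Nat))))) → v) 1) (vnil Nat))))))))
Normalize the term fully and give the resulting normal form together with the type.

resulting normal form:
  7
the term's type:
  Nat


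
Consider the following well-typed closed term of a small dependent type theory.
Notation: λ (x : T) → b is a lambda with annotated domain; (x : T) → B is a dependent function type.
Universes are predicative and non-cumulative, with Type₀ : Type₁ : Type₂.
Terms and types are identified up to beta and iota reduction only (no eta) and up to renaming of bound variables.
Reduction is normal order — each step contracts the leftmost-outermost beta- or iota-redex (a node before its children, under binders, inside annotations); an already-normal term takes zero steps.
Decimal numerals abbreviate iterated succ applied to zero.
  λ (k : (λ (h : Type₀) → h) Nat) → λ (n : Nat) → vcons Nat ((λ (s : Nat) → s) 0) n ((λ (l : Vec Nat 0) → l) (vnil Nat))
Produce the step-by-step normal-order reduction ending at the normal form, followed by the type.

normal-order reduction sequence:
  λ (k : (λ (h : Type₀) → h) Nat) → λ (n : Nat) → vcons Nat ((λ (s : Nat) → s) 0) n ((λ (l : Vec Nat 0) → l) (vnil Nat))
  ~> λ (k : Nat) → λ (h : Nat) → vcons Nat ((λ (n : Nat) → n) 0) h ((λ (s : Vec Nat 0) → s) (vnil Nat))
  ~> λ (k : Nat) → λ (h : Nat) → vcons Nat 0 h ((λ (n : Vec Nat 0) → n) (vnil Nat))
  ~> λ (k : Nat) → λ (h : Nat) → vcons Nat 0 h (vnil Nat)
type:
  (k : Nat) → (h : Nat) → Vec Nat 1


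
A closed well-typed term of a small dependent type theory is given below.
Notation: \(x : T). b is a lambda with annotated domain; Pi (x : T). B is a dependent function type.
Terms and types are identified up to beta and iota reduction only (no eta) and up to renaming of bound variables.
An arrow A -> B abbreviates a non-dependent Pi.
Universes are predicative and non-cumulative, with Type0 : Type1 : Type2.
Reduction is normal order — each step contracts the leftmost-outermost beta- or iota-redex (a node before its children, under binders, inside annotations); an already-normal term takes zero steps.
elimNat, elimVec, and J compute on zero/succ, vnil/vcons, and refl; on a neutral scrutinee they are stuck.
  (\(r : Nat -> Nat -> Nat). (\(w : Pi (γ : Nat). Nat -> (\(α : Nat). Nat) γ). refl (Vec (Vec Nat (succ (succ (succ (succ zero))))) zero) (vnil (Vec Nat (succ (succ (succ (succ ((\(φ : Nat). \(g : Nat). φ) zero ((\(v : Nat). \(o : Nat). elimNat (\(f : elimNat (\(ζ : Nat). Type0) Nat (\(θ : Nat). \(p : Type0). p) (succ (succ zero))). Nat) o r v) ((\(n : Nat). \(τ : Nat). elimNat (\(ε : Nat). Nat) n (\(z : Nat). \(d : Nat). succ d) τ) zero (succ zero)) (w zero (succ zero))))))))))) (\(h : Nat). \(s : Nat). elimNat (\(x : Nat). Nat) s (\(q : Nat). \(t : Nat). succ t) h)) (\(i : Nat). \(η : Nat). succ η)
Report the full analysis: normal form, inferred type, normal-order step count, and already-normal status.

reduced normal form:
  refl (Vec (Vec Nat (succ (succ (succ (succ zero))))) zero) (vnil (Vec Nat (succ (succ (succ (succ zero))))))
type:
  Eq (Vec (Vec Nat (succ (succ (succ (succ zero))))) zero) (vnil (Vec Nat (succ (succ (succ (succ zero)))))) (vnil (Vec Nat (succ (succ (succ (succ zero))))))
normal-order step count: 4
started in normal form: no
first redex: a beta-redex


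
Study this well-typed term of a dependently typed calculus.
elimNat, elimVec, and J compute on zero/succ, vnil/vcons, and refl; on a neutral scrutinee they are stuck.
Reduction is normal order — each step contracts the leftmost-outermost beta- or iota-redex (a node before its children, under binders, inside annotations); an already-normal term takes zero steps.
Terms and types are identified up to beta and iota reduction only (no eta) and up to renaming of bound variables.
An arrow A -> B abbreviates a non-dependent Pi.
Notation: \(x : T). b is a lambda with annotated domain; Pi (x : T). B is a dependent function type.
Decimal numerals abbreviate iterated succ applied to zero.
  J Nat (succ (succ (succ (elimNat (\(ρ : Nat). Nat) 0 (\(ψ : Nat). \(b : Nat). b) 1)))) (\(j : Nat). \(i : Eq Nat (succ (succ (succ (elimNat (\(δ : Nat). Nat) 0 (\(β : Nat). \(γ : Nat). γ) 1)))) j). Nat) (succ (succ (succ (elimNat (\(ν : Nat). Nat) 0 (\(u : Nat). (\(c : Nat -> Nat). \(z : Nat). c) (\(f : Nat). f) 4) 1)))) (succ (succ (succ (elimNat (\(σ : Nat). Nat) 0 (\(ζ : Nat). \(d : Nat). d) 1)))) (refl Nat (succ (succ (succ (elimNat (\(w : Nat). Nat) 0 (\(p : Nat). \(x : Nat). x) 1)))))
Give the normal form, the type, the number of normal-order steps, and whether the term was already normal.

reduced normal form:
  3
the term's type:
  Nat
steps to reach normal form (normal order): 7
started in normal form: no
first contracted redex: a J iota-redex


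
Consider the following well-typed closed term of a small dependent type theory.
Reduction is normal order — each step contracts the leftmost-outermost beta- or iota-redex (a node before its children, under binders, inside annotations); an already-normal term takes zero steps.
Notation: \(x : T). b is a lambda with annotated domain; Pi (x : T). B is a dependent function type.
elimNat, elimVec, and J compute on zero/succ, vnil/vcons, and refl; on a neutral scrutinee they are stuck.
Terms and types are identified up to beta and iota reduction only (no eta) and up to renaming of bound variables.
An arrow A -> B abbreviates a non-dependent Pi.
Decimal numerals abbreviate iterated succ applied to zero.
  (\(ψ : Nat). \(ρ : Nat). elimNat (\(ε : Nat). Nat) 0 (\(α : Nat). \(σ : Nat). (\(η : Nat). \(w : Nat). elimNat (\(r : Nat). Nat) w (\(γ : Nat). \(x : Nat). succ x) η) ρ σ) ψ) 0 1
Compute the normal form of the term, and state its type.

reduced normal form:
  0
inferred type:
  Nat
observation: 3 normal-order steps normalize the term, beginning with a beta-redex.


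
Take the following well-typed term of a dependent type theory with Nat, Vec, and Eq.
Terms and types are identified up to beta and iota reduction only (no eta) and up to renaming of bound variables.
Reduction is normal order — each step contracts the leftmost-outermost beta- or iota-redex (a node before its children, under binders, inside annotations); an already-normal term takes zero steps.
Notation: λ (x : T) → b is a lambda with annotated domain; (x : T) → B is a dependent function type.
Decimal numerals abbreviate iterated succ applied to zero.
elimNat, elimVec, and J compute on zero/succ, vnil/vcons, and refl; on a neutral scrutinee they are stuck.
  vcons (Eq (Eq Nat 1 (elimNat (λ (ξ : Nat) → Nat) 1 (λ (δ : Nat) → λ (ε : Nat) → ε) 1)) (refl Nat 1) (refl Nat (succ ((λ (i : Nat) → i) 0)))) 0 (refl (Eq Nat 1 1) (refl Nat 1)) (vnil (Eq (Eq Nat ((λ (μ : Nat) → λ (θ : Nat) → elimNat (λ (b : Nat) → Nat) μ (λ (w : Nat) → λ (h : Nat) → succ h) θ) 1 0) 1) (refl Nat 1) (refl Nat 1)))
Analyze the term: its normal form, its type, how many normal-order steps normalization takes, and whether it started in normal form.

reduced normal form:
  vcons (Eq (Eq Nat 1 1) (refl Nat 1) (refl Nat 1)) 0 (refl (Eq Nat 1 1) (refl Nat 1)) (vnil (Eq (Eq Nat 1 1) (refl Nat 1) (refl Nat 1)))
the term's type:
  Vec (Eq (Eq Nat 1 1) (refl Nat 1) (refl Nat 1)) 1
normal-order step count: 8
already normal: no
first contracted redex: an elimNat iota-redex


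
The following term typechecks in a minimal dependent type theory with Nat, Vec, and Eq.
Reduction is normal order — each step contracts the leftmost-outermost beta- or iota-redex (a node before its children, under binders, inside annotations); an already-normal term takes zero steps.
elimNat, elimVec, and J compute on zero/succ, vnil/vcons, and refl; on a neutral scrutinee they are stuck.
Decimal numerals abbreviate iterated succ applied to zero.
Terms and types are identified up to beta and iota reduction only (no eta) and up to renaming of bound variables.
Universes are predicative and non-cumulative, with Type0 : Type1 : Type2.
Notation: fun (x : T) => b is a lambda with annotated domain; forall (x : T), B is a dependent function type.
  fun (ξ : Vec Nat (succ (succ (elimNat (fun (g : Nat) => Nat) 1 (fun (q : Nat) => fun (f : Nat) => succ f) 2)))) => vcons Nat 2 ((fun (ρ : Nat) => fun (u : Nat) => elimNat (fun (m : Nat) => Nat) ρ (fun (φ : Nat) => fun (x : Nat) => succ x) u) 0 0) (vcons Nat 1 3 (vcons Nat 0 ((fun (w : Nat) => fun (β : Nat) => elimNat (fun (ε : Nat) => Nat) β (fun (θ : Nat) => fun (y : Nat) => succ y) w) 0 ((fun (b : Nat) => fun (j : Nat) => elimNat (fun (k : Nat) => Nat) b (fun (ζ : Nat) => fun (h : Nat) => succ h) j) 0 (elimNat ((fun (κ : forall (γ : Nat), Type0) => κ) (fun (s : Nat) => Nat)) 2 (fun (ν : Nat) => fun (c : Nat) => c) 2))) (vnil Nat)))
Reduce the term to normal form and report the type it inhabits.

normal form:
  fun (ξ : Vec Nat 5) => vcons Nat 2 0 (vcons Nat 1 3 (vcons Nat 0 2 (vnil Nat)))
type:
  forall (ξ : Vec Nat 5), Vec Nat 3


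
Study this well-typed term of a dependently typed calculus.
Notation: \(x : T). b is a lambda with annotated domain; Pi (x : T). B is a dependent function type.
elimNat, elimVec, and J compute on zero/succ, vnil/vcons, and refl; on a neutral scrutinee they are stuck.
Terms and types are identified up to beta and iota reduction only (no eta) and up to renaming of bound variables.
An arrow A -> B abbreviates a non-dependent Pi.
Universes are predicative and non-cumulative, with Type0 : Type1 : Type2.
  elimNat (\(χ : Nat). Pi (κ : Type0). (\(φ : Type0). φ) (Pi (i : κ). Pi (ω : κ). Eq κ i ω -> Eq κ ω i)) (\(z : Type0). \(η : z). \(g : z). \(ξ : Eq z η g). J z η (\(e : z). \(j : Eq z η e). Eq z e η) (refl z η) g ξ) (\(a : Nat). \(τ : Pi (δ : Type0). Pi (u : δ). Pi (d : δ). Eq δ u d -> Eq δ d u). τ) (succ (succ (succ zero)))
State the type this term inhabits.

inferred type:
  Pi (χ : Type0). Pi (κ : χ). Pi (φ : χ). Eq χ κ φ -> Eq χ φ κ


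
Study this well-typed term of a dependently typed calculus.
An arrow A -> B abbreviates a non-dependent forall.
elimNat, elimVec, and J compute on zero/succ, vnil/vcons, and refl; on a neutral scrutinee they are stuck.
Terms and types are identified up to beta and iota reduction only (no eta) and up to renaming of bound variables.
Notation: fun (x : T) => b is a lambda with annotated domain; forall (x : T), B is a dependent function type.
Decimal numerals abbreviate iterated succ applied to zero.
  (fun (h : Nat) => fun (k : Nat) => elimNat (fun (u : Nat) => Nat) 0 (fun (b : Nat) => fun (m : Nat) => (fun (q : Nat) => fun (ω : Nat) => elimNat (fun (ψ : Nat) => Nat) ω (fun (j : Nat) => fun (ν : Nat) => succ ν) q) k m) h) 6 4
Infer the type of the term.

type:
  Nat


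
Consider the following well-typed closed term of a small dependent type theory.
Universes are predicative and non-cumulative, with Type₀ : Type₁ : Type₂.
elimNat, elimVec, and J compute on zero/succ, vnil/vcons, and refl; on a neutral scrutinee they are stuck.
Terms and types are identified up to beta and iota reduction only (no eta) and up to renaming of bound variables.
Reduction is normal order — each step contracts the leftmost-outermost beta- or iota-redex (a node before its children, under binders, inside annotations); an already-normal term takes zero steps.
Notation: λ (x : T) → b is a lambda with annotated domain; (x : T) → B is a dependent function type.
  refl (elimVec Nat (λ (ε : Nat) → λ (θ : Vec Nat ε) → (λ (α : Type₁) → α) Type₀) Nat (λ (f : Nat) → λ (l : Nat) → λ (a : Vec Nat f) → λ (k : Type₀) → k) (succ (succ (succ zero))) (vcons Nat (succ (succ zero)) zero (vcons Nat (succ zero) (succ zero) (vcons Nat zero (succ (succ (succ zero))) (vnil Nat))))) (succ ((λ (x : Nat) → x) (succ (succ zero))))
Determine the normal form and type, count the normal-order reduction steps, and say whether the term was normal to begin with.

reduced normal form:
  refl Nat (succ (succ (succ zero)))
the term's type:
  Eq Nat (succ (succ (succ zero))) (succ (succ (succ zero)))
steps to reach normal form (normal order): 17
already normal: no
first redex: an elimVec iota-redex


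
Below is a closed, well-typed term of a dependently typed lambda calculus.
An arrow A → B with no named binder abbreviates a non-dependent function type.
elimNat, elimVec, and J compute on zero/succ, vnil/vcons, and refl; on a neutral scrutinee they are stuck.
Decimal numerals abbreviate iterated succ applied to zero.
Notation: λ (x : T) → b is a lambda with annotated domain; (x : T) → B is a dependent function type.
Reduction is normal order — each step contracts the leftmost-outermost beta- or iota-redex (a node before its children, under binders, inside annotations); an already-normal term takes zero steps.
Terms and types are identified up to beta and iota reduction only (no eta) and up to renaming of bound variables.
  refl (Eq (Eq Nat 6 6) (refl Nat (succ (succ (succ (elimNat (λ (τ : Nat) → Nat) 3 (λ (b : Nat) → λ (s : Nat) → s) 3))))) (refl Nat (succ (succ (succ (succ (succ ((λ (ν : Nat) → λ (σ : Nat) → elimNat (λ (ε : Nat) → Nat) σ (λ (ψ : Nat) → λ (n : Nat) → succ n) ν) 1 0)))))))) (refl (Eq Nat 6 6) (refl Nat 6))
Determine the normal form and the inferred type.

normal form:
  refl (Eq (Eq Nat 6 6) (refl Nat 6) (refl Nat 6)) (refl (Eq Nat 6 6) (refl Nat 6))
the term's type:
  Eq (Eq (Eq Nat 6 6) (refl Nat 6) (refl Nat 6)) (refl (Eq Nat 6 6) (refl Nat 6)) (refl (Eq Nat 6 6) (refl Nat 6))
observation: reduction starts at an elimNat iota-redex, and 16 normal-order steps reach the normal form.


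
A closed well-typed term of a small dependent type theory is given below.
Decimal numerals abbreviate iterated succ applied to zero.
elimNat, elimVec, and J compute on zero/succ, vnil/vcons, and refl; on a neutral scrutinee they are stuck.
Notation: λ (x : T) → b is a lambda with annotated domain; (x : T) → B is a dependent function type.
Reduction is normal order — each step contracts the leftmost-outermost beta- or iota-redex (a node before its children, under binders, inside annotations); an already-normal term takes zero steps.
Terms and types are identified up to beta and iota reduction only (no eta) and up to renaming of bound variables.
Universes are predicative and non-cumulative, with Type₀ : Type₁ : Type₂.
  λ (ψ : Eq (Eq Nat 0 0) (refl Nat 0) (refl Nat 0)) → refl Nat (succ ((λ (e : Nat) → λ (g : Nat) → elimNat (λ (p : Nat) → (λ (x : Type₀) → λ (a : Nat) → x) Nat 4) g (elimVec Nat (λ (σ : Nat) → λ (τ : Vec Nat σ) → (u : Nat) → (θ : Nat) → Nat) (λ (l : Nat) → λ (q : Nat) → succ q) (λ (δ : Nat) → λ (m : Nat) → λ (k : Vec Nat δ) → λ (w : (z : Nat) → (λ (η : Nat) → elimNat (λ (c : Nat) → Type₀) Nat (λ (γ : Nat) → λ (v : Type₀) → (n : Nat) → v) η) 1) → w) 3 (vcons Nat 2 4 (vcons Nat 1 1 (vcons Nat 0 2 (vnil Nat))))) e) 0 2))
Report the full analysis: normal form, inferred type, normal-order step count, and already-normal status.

reduced normal form:
  λ (ψ : Eq (Eq Nat 0 0) (refl Nat 0) (refl Nat 0)) → refl Nat 3
type:
  (ψ : Eq (Eq Nat 0 0) (refl Nat 0) (refl Nat 0)) → Eq Nat 3 3
steps to reach normal form (normal order): 3
started in normal form: no
first contracted redex: a beta-redex


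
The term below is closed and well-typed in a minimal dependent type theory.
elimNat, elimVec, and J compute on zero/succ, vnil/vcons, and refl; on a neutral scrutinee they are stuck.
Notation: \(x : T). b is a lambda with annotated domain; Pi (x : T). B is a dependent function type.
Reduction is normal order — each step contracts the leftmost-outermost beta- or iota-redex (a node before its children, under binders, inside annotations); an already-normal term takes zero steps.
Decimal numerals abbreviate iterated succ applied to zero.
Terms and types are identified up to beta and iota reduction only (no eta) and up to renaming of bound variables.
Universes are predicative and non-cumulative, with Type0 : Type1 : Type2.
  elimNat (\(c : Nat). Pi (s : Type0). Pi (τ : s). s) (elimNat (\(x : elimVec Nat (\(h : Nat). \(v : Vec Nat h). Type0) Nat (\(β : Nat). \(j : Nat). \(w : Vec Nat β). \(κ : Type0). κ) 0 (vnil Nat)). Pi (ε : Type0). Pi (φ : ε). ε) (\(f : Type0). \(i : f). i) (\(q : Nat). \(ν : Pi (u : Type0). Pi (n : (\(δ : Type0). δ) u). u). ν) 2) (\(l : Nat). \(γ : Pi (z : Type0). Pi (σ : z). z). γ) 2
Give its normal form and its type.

reduced normal form:
  \(c : Type0). \(s : c). s
type:
  Pi (c : Type0). Pi (s : c). c


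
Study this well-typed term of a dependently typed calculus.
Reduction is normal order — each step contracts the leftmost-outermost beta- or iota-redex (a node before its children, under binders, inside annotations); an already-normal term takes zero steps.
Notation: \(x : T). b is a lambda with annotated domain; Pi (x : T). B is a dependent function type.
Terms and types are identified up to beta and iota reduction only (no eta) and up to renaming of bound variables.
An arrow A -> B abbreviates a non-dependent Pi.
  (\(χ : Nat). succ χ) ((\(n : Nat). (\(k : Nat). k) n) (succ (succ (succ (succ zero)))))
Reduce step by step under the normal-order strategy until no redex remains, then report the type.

reduction (normal order):
  (\(χ : Nat). succ χ) ((\(n : Nat). (\(k : Nat). k) n) (succ (succ (succ (succ zero)))))
  ~> succ ((\(χ : Nat). (\(n : Nat). n) χ) (succ (succ (succ (succ zero)))))
  ~> succ ((\(χ : Nat). χ) (succ (succ (succ (succ zero)))))
  ~> succ (succ (succ (succ (succ zero))))
type:
  Nat


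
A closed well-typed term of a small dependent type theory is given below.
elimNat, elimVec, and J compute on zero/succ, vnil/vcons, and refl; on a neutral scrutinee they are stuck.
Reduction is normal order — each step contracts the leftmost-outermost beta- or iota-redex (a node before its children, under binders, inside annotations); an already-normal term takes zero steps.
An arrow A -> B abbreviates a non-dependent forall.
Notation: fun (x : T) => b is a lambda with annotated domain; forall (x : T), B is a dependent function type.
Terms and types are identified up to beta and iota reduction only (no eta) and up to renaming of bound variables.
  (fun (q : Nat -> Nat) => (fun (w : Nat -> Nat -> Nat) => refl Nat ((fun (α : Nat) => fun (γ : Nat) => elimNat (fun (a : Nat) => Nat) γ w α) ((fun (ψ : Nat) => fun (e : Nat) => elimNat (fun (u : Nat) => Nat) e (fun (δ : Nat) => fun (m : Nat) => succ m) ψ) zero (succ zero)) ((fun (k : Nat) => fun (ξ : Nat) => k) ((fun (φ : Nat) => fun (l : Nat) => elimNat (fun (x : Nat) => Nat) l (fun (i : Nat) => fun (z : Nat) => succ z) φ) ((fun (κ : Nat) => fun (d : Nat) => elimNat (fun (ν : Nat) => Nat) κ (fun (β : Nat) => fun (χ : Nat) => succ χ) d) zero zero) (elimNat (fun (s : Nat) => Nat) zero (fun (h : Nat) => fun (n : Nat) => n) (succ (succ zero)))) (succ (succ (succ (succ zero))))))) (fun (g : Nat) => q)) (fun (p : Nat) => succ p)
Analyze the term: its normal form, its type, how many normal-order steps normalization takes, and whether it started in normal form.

resulting normal form:
  refl Nat (succ zero)
the term's type:
  Eq Nat (succ zero) (succ zero)
normal-order step count: 26
started in normal form: no
first contracted redex: a beta-redex
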